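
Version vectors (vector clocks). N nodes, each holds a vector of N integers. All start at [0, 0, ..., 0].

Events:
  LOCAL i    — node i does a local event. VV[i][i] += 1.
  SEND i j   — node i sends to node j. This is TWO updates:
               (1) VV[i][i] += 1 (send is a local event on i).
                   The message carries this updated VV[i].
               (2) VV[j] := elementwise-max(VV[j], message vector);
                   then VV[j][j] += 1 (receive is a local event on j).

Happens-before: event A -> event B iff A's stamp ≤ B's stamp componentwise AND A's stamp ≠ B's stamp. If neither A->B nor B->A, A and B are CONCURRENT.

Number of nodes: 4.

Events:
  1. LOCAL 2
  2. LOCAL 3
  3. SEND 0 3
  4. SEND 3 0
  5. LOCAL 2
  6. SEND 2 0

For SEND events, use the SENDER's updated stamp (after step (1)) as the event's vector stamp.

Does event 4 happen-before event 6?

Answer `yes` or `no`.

Initial: VV[0]=[0, 0, 0, 0]
Initial: VV[1]=[0, 0, 0, 0]
Initial: VV[2]=[0, 0, 0, 0]
Initial: VV[3]=[0, 0, 0, 0]
Event 1: LOCAL 2: VV[2][2]++ -> VV[2]=[0, 0, 1, 0]
Event 2: LOCAL 3: VV[3][3]++ -> VV[3]=[0, 0, 0, 1]
Event 3: SEND 0->3: VV[0][0]++ -> VV[0]=[1, 0, 0, 0], msg_vec=[1, 0, 0, 0]; VV[3]=max(VV[3],msg_vec) then VV[3][3]++ -> VV[3]=[1, 0, 0, 2]
Event 4: SEND 3->0: VV[3][3]++ -> VV[3]=[1, 0, 0, 3], msg_vec=[1, 0, 0, 3]; VV[0]=max(VV[0],msg_vec) then VV[0][0]++ -> VV[0]=[2, 0, 0, 3]
Event 5: LOCAL 2: VV[2][2]++ -> VV[2]=[0, 0, 2, 0]
Event 6: SEND 2->0: VV[2][2]++ -> VV[2]=[0, 0, 3, 0], msg_vec=[0, 0, 3, 0]; VV[0]=max(VV[0],msg_vec) then VV[0][0]++ -> VV[0]=[3, 0, 3, 3]
Event 4 stamp: [1, 0, 0, 3]
Event 6 stamp: [0, 0, 3, 0]
[1, 0, 0, 3] <= [0, 0, 3, 0]? False. Equal? False. Happens-before: False

Answer: no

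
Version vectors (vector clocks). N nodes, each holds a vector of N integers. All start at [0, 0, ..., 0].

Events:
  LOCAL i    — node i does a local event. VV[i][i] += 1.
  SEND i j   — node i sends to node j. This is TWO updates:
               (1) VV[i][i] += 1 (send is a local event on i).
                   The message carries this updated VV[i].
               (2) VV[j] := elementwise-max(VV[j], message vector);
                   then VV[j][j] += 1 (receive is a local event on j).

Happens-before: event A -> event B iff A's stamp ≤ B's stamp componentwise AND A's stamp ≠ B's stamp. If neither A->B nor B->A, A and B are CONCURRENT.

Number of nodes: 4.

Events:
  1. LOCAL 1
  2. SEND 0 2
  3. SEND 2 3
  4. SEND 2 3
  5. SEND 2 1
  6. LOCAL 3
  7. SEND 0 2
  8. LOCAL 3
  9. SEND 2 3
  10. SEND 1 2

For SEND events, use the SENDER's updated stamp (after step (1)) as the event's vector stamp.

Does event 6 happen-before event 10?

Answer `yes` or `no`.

Answer: no

Derivation:
Initial: VV[0]=[0, 0, 0, 0]
Initial: VV[1]=[0, 0, 0, 0]
Initial: VV[2]=[0, 0, 0, 0]
Initial: VV[3]=[0, 0, 0, 0]
Event 1: LOCAL 1: VV[1][1]++ -> VV[1]=[0, 1, 0, 0]
Event 2: SEND 0->2: VV[0][0]++ -> VV[0]=[1, 0, 0, 0], msg_vec=[1, 0, 0, 0]; VV[2]=max(VV[2],msg_vec) then VV[2][2]++ -> VV[2]=[1, 0, 1, 0]
Event 3: SEND 2->3: VV[2][2]++ -> VV[2]=[1, 0, 2, 0], msg_vec=[1, 0, 2, 0]; VV[3]=max(VV[3],msg_vec) then VV[3][3]++ -> VV[3]=[1, 0, 2, 1]
Event 4: SEND 2->3: VV[2][2]++ -> VV[2]=[1, 0, 3, 0], msg_vec=[1, 0, 3, 0]; VV[3]=max(VV[3],msg_vec) then VV[3][3]++ -> VV[3]=[1, 0, 3, 2]
Event 5: SEND 2->1: VV[2][2]++ -> VV[2]=[1, 0, 4, 0], msg_vec=[1, 0, 4, 0]; VV[1]=max(VV[1],msg_vec) then VV[1][1]++ -> VV[1]=[1, 2, 4, 0]
Event 6: LOCAL 3: VV[3][3]++ -> VV[3]=[1, 0, 3, 3]
Event 7: SEND 0->2: VV[0][0]++ -> VV[0]=[2, 0, 0, 0], msg_vec=[2, 0, 0, 0]; VV[2]=max(VV[2],msg_vec) then VV[2][2]++ -> VV[2]=[2, 0, 5, 0]
Event 8: LOCAL 3: VV[3][3]++ -> VV[3]=[1, 0, 3, 4]
Event 9: SEND 2->3: VV[2][2]++ -> VV[2]=[2, 0, 6, 0], msg_vec=[2, 0, 6, 0]; VV[3]=max(VV[3],msg_vec) then VV[3][3]++ -> VV[3]=[2, 0, 6, 5]
Event 10: SEND 1->2: VV[1][1]++ -> VV[1]=[1, 3, 4, 0], msg_vec=[1, 3, 4, 0]; VV[2]=max(VV[2],msg_vec) then VV[2][2]++ -> VV[2]=[2, 3, 7, 0]
Event 6 stamp: [1, 0, 3, 3]
Event 10 stamp: [1, 3, 4, 0]
[1, 0, 3, 3] <= [1, 3, 4, 0]? False. Equal? False. Happens-before: False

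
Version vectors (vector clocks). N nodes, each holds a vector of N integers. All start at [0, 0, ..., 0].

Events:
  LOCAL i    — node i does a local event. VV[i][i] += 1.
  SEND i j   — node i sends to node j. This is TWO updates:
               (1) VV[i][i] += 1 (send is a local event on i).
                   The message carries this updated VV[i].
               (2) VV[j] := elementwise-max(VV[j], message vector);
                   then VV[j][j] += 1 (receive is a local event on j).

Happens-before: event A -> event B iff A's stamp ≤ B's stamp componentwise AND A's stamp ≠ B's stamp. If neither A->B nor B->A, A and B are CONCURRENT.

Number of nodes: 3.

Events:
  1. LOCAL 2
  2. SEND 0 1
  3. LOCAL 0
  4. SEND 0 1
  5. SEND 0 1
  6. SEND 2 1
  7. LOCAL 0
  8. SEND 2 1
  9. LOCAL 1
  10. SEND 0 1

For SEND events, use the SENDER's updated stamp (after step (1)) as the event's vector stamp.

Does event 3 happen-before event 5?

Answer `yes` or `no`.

Answer: yes

Derivation:
Initial: VV[0]=[0, 0, 0]
Initial: VV[1]=[0, 0, 0]
Initial: VV[2]=[0, 0, 0]
Event 1: LOCAL 2: VV[2][2]++ -> VV[2]=[0, 0, 1]
Event 2: SEND 0->1: VV[0][0]++ -> VV[0]=[1, 0, 0], msg_vec=[1, 0, 0]; VV[1]=max(VV[1],msg_vec) then VV[1][1]++ -> VV[1]=[1, 1, 0]
Event 3: LOCAL 0: VV[0][0]++ -> VV[0]=[2, 0, 0]
Event 4: SEND 0->1: VV[0][0]++ -> VV[0]=[3, 0, 0], msg_vec=[3, 0, 0]; VV[1]=max(VV[1],msg_vec) then VV[1][1]++ -> VV[1]=[3, 2, 0]
Event 5: SEND 0->1: VV[0][0]++ -> VV[0]=[4, 0, 0], msg_vec=[4, 0, 0]; VV[1]=max(VV[1],msg_vec) then VV[1][1]++ -> VV[1]=[4, 3, 0]
Event 6: SEND 2->1: VV[2][2]++ -> VV[2]=[0, 0, 2], msg_vec=[0, 0, 2]; VV[1]=max(VV[1],msg_vec) then VV[1][1]++ -> VV[1]=[4, 4, 2]
Event 7: LOCAL 0: VV[0][0]++ -> VV[0]=[5, 0, 0]
Event 8: SEND 2->1: VV[2][2]++ -> VV[2]=[0, 0, 3], msg_vec=[0, 0, 3]; VV[1]=max(VV[1],msg_vec) then VV[1][1]++ -> VV[1]=[4, 5, 3]
Event 9: LOCAL 1: VV[1][1]++ -> VV[1]=[4, 6, 3]
Event 10: SEND 0->1: VV[0][0]++ -> VV[0]=[6, 0, 0], msg_vec=[6, 0, 0]; VV[1]=max(VV[1],msg_vec) then VV[1][1]++ -> VV[1]=[6, 7, 3]
Event 3 stamp: [2, 0, 0]
Event 5 stamp: [4, 0, 0]
[2, 0, 0] <= [4, 0, 0]? True. Equal? False. Happens-before: True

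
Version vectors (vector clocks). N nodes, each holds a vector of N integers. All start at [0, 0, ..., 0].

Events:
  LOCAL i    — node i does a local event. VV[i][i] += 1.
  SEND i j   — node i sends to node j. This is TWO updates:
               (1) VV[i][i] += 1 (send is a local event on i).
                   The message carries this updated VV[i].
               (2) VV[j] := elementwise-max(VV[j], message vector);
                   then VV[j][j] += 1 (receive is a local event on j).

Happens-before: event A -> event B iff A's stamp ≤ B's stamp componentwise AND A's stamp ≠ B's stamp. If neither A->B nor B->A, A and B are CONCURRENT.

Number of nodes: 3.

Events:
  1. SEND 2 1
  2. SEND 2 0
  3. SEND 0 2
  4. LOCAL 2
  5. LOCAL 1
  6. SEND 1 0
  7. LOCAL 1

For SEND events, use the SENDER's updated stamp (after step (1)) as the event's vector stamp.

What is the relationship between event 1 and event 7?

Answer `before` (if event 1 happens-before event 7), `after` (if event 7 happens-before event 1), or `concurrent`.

Answer: before

Derivation:
Initial: VV[0]=[0, 0, 0]
Initial: VV[1]=[0, 0, 0]
Initial: VV[2]=[0, 0, 0]
Event 1: SEND 2->1: VV[2][2]++ -> VV[2]=[0, 0, 1], msg_vec=[0, 0, 1]; VV[1]=max(VV[1],msg_vec) then VV[1][1]++ -> VV[1]=[0, 1, 1]
Event 2: SEND 2->0: VV[2][2]++ -> VV[2]=[0, 0, 2], msg_vec=[0, 0, 2]; VV[0]=max(VV[0],msg_vec) then VV[0][0]++ -> VV[0]=[1, 0, 2]
Event 3: SEND 0->2: VV[0][0]++ -> VV[0]=[2, 0, 2], msg_vec=[2, 0, 2]; VV[2]=max(VV[2],msg_vec) then VV[2][2]++ -> VV[2]=[2, 0, 3]
Event 4: LOCAL 2: VV[2][2]++ -> VV[2]=[2, 0, 4]
Event 5: LOCAL 1: VV[1][1]++ -> VV[1]=[0, 2, 1]
Event 6: SEND 1->0: VV[1][1]++ -> VV[1]=[0, 3, 1], msg_vec=[0, 3, 1]; VV[0]=max(VV[0],msg_vec) then VV[0][0]++ -> VV[0]=[3, 3, 2]
Event 7: LOCAL 1: VV[1][1]++ -> VV[1]=[0, 4, 1]
Event 1 stamp: [0, 0, 1]
Event 7 stamp: [0, 4, 1]
[0, 0, 1] <= [0, 4, 1]? True
[0, 4, 1] <= [0, 0, 1]? False
Relation: before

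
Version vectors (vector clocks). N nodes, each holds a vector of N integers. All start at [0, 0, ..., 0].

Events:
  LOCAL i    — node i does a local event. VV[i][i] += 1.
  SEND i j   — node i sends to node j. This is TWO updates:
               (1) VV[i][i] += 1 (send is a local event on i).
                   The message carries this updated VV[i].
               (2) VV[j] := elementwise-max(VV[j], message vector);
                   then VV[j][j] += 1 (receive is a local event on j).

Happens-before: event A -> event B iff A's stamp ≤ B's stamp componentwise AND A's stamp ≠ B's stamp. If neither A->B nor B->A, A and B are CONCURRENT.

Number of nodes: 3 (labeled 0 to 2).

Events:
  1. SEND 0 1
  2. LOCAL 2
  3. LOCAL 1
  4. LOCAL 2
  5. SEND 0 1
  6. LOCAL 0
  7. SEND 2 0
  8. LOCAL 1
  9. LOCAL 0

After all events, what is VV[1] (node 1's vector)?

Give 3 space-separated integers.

Initial: VV[0]=[0, 0, 0]
Initial: VV[1]=[0, 0, 0]
Initial: VV[2]=[0, 0, 0]
Event 1: SEND 0->1: VV[0][0]++ -> VV[0]=[1, 0, 0], msg_vec=[1, 0, 0]; VV[1]=max(VV[1],msg_vec) then VV[1][1]++ -> VV[1]=[1, 1, 0]
Event 2: LOCAL 2: VV[2][2]++ -> VV[2]=[0, 0, 1]
Event 3: LOCAL 1: VV[1][1]++ -> VV[1]=[1, 2, 0]
Event 4: LOCAL 2: VV[2][2]++ -> VV[2]=[0, 0, 2]
Event 5: SEND 0->1: VV[0][0]++ -> VV[0]=[2, 0, 0], msg_vec=[2, 0, 0]; VV[1]=max(VV[1],msg_vec) then VV[1][1]++ -> VV[1]=[2, 3, 0]
Event 6: LOCAL 0: VV[0][0]++ -> VV[0]=[3, 0, 0]
Event 7: SEND 2->0: VV[2][2]++ -> VV[2]=[0, 0, 3], msg_vec=[0, 0, 3]; VV[0]=max(VV[0],msg_vec) then VV[0][0]++ -> VV[0]=[4, 0, 3]
Event 8: LOCAL 1: VV[1][1]++ -> VV[1]=[2, 4, 0]
Event 9: LOCAL 0: VV[0][0]++ -> VV[0]=[5, 0, 3]
Final vectors: VV[0]=[5, 0, 3]; VV[1]=[2, 4, 0]; VV[2]=[0, 0, 3]

Answer: 2 4 0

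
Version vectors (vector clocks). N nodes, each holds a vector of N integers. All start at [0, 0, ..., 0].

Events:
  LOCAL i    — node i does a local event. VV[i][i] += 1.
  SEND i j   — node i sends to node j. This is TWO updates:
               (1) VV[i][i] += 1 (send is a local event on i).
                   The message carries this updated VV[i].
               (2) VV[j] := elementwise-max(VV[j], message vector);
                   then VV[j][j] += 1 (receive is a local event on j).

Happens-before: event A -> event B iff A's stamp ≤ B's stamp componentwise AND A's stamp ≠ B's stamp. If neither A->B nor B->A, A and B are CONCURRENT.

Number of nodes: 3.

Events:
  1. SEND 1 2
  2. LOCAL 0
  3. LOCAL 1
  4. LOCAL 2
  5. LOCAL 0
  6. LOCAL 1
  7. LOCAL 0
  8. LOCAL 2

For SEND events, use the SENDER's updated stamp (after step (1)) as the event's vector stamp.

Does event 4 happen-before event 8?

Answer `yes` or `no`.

Answer: yes

Derivation:
Initial: VV[0]=[0, 0, 0]
Initial: VV[1]=[0, 0, 0]
Initial: VV[2]=[0, 0, 0]
Event 1: SEND 1->2: VV[1][1]++ -> VV[1]=[0, 1, 0], msg_vec=[0, 1, 0]; VV[2]=max(VV[2],msg_vec) then VV[2][2]++ -> VV[2]=[0, 1, 1]
Event 2: LOCAL 0: VV[0][0]++ -> VV[0]=[1, 0, 0]
Event 3: LOCAL 1: VV[1][1]++ -> VV[1]=[0, 2, 0]
Event 4: LOCAL 2: VV[2][2]++ -> VV[2]=[0, 1, 2]
Event 5: LOCAL 0: VV[0][0]++ -> VV[0]=[2, 0, 0]
Event 6: LOCAL 1: VV[1][1]++ -> VV[1]=[0, 3, 0]
Event 7: LOCAL 0: VV[0][0]++ -> VV[0]=[3, 0, 0]
Event 8: LOCAL 2: VV[2][2]++ -> VV[2]=[0, 1, 3]
Event 4 stamp: [0, 1, 2]
Event 8 stamp: [0, 1, 3]
[0, 1, 2] <= [0, 1, 3]? True. Equal? False. Happens-before: True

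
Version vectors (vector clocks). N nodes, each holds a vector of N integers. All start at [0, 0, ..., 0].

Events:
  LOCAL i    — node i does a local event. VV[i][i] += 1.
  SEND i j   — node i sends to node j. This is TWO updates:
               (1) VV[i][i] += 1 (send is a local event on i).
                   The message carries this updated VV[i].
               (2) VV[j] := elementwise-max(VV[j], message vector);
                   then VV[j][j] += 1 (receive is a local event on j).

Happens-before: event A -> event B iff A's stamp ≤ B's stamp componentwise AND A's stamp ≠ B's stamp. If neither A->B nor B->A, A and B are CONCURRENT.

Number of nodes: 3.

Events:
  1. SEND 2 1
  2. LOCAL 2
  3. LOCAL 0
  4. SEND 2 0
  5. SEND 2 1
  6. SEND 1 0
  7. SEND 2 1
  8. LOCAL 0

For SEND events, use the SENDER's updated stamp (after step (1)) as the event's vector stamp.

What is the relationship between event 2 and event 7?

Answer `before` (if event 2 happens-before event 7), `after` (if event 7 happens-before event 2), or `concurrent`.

Initial: VV[0]=[0, 0, 0]
Initial: VV[1]=[0, 0, 0]
Initial: VV[2]=[0, 0, 0]
Event 1: SEND 2->1: VV[2][2]++ -> VV[2]=[0, 0, 1], msg_vec=[0, 0, 1]; VV[1]=max(VV[1],msg_vec) then VV[1][1]++ -> VV[1]=[0, 1, 1]
Event 2: LOCAL 2: VV[2][2]++ -> VV[2]=[0, 0, 2]
Event 3: LOCAL 0: VV[0][0]++ -> VV[0]=[1, 0, 0]
Event 4: SEND 2->0: VV[2][2]++ -> VV[2]=[0, 0, 3], msg_vec=[0, 0, 3]; VV[0]=max(VV[0],msg_vec) then VV[0][0]++ -> VV[0]=[2, 0, 3]
Event 5: SEND 2->1: VV[2][2]++ -> VV[2]=[0, 0, 4], msg_vec=[0, 0, 4]; VV[1]=max(VV[1],msg_vec) then VV[1][1]++ -> VV[1]=[0, 2, 4]
Event 6: SEND 1->0: VV[1][1]++ -> VV[1]=[0, 3, 4], msg_vec=[0, 3, 4]; VV[0]=max(VV[0],msg_vec) then VV[0][0]++ -> VV[0]=[3, 3, 4]
Event 7: SEND 2->1: VV[2][2]++ -> VV[2]=[0, 0, 5], msg_vec=[0, 0, 5]; VV[1]=max(VV[1],msg_vec) then VV[1][1]++ -> VV[1]=[0, 4, 5]
Event 8: LOCAL 0: VV[0][0]++ -> VV[0]=[4, 3, 4]
Event 2 stamp: [0, 0, 2]
Event 7 stamp: [0, 0, 5]
[0, 0, 2] <= [0, 0, 5]? True
[0, 0, 5] <= [0, 0, 2]? False
Relation: before

Answer: before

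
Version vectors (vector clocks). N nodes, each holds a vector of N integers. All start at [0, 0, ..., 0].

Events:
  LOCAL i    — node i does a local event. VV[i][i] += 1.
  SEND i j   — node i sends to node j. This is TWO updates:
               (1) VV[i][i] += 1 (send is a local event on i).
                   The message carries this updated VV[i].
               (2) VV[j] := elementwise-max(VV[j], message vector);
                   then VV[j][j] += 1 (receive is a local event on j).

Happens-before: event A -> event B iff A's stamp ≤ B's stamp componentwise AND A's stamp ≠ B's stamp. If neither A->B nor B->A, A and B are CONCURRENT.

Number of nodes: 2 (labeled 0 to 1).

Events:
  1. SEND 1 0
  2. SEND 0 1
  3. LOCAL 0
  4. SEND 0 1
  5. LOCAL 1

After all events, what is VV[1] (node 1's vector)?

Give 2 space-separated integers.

Answer: 4 4

Derivation:
Initial: VV[0]=[0, 0]
Initial: VV[1]=[0, 0]
Event 1: SEND 1->0: VV[1][1]++ -> VV[1]=[0, 1], msg_vec=[0, 1]; VV[0]=max(VV[0],msg_vec) then VV[0][0]++ -> VV[0]=[1, 1]
Event 2: SEND 0->1: VV[0][0]++ -> VV[0]=[2, 1], msg_vec=[2, 1]; VV[1]=max(VV[1],msg_vec) then VV[1][1]++ -> VV[1]=[2, 2]
Event 3: LOCAL 0: VV[0][0]++ -> VV[0]=[3, 1]
Event 4: SEND 0->1: VV[0][0]++ -> VV[0]=[4, 1], msg_vec=[4, 1]; VV[1]=max(VV[1],msg_vec) then VV[1][1]++ -> VV[1]=[4, 3]
Event 5: LOCAL 1: VV[1][1]++ -> VV[1]=[4, 4]
Final vectors: VV[0]=[4, 1]; VV[1]=[4, 4]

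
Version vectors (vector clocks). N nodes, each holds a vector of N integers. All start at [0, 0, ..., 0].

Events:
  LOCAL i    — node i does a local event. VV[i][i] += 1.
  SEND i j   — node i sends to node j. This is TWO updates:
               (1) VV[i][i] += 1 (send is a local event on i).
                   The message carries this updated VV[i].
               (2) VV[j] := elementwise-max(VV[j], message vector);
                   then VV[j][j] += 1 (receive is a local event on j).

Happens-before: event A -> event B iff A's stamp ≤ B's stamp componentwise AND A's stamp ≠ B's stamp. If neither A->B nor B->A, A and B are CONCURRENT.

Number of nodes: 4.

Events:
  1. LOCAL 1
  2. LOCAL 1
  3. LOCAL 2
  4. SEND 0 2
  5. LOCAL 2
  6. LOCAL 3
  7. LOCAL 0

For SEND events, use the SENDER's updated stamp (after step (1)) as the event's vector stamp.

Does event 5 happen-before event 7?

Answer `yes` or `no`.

Initial: VV[0]=[0, 0, 0, 0]
Initial: VV[1]=[0, 0, 0, 0]
Initial: VV[2]=[0, 0, 0, 0]
Initial: VV[3]=[0, 0, 0, 0]
Event 1: LOCAL 1: VV[1][1]++ -> VV[1]=[0, 1, 0, 0]
Event 2: LOCAL 1: VV[1][1]++ -> VV[1]=[0, 2, 0, 0]
Event 3: LOCAL 2: VV[2][2]++ -> VV[2]=[0, 0, 1, 0]
Event 4: SEND 0->2: VV[0][0]++ -> VV[0]=[1, 0, 0, 0], msg_vec=[1, 0, 0, 0]; VV[2]=max(VV[2],msg_vec) then VV[2][2]++ -> VV[2]=[1, 0, 2, 0]
Event 5: LOCAL 2: VV[2][2]++ -> VV[2]=[1, 0, 3, 0]
Event 6: LOCAL 3: VV[3][3]++ -> VV[3]=[0, 0, 0, 1]
Event 7: LOCAL 0: VV[0][0]++ -> VV[0]=[2, 0, 0, 0]
Event 5 stamp: [1, 0, 3, 0]
Event 7 stamp: [2, 0, 0, 0]
[1, 0, 3, 0] <= [2, 0, 0, 0]? False. Equal? False. Happens-before: False

Answer: no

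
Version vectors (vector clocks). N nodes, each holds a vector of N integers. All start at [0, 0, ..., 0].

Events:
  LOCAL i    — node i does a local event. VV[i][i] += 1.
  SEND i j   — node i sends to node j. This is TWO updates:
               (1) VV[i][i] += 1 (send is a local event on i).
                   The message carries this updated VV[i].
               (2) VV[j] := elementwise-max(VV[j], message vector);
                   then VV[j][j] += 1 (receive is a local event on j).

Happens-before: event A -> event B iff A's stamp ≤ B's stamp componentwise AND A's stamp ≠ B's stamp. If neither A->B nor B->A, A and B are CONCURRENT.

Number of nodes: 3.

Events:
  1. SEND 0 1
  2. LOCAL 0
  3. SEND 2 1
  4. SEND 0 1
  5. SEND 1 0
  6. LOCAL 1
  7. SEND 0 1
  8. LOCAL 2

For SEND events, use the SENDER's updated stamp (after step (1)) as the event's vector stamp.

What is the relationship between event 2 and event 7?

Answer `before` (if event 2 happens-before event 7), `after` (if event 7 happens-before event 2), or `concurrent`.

Initial: VV[0]=[0, 0, 0]
Initial: VV[1]=[0, 0, 0]
Initial: VV[2]=[0, 0, 0]
Event 1: SEND 0->1: VV[0][0]++ -> VV[0]=[1, 0, 0], msg_vec=[1, 0, 0]; VV[1]=max(VV[1],msg_vec) then VV[1][1]++ -> VV[1]=[1, 1, 0]
Event 2: LOCAL 0: VV[0][0]++ -> VV[0]=[2, 0, 0]
Event 3: SEND 2->1: VV[2][2]++ -> VV[2]=[0, 0, 1], msg_vec=[0, 0, 1]; VV[1]=max(VV[1],msg_vec) then VV[1][1]++ -> VV[1]=[1, 2, 1]
Event 4: SEND 0->1: VV[0][0]++ -> VV[0]=[3, 0, 0], msg_vec=[3, 0, 0]; VV[1]=max(VV[1],msg_vec) then VV[1][1]++ -> VV[1]=[3, 3, 1]
Event 5: SEND 1->0: VV[1][1]++ -> VV[1]=[3, 4, 1], msg_vec=[3, 4, 1]; VV[0]=max(VV[0],msg_vec) then VV[0][0]++ -> VV[0]=[4, 4, 1]
Event 6: LOCAL 1: VV[1][1]++ -> VV[1]=[3, 5, 1]
Event 7: SEND 0->1: VV[0][0]++ -> VV[0]=[5, 4, 1], msg_vec=[5, 4, 1]; VV[1]=max(VV[1],msg_vec) then VV[1][1]++ -> VV[1]=[5, 6, 1]
Event 8: LOCAL 2: VV[2][2]++ -> VV[2]=[0, 0, 2]
Event 2 stamp: [2, 0, 0]
Event 7 stamp: [5, 4, 1]
[2, 0, 0] <= [5, 4, 1]? True
[5, 4, 1] <= [2, 0, 0]? False
Relation: before

Answer: before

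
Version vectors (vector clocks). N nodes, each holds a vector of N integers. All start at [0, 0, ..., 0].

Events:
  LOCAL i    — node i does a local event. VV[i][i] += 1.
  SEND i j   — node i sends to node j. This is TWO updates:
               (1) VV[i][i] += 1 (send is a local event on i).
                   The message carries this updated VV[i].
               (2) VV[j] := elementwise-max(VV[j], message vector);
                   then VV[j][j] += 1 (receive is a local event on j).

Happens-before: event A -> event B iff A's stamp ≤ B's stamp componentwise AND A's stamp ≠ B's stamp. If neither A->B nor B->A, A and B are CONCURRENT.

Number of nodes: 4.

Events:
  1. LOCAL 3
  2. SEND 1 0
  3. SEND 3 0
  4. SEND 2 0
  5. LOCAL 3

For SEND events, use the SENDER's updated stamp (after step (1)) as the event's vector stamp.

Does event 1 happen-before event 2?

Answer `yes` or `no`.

Initial: VV[0]=[0, 0, 0, 0]
Initial: VV[1]=[0, 0, 0, 0]
Initial: VV[2]=[0, 0, 0, 0]
Initial: VV[3]=[0, 0, 0, 0]
Event 1: LOCAL 3: VV[3][3]++ -> VV[3]=[0, 0, 0, 1]
Event 2: SEND 1->0: VV[1][1]++ -> VV[1]=[0, 1, 0, 0], msg_vec=[0, 1, 0, 0]; VV[0]=max(VV[0],msg_vec) then VV[0][0]++ -> VV[0]=[1, 1, 0, 0]
Event 3: SEND 3->0: VV[3][3]++ -> VV[3]=[0, 0, 0, 2], msg_vec=[0, 0, 0, 2]; VV[0]=max(VV[0],msg_vec) then VV[0][0]++ -> VV[0]=[2, 1, 0, 2]
Event 4: SEND 2->0: VV[2][2]++ -> VV[2]=[0, 0, 1, 0], msg_vec=[0, 0, 1, 0]; VV[0]=max(VV[0],msg_vec) then VV[0][0]++ -> VV[0]=[3, 1, 1, 2]
Event 5: LOCAL 3: VV[3][3]++ -> VV[3]=[0, 0, 0, 3]
Event 1 stamp: [0, 0, 0, 1]
Event 2 stamp: [0, 1, 0, 0]
[0, 0, 0, 1] <= [0, 1, 0, 0]? False. Equal? False. Happens-before: False

Answer: no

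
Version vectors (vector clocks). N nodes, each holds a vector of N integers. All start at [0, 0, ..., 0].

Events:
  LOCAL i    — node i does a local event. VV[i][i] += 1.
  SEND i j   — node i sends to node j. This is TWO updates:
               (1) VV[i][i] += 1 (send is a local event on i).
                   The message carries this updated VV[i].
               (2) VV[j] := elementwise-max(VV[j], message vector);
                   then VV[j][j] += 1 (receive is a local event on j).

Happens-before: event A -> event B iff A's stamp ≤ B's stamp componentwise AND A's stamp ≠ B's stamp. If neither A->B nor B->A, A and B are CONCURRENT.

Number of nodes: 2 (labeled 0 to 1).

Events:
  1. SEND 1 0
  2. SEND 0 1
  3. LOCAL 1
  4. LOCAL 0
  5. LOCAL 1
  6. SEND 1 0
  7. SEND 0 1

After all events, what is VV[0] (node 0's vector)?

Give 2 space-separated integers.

Answer: 5 5

Derivation:
Initial: VV[0]=[0, 0]
Initial: VV[1]=[0, 0]
Event 1: SEND 1->0: VV[1][1]++ -> VV[1]=[0, 1], msg_vec=[0, 1]; VV[0]=max(VV[0],msg_vec) then VV[0][0]++ -> VV[0]=[1, 1]
Event 2: SEND 0->1: VV[0][0]++ -> VV[0]=[2, 1], msg_vec=[2, 1]; VV[1]=max(VV[1],msg_vec) then VV[1][1]++ -> VV[1]=[2, 2]
Event 3: LOCAL 1: VV[1][1]++ -> VV[1]=[2, 3]
Event 4: LOCAL 0: VV[0][0]++ -> VV[0]=[3, 1]
Event 5: LOCAL 1: VV[1][1]++ -> VV[1]=[2, 4]
Event 6: SEND 1->0: VV[1][1]++ -> VV[1]=[2, 5], msg_vec=[2, 5]; VV[0]=max(VV[0],msg_vec) then VV[0][0]++ -> VV[0]=[4, 5]
Event 7: SEND 0->1: VV[0][0]++ -> VV[0]=[5, 5], msg_vec=[5, 5]; VV[1]=max(VV[1],msg_vec) then VV[1][1]++ -> VV[1]=[5, 6]
Final vectors: VV[0]=[5, 5]; VV[1]=[5, 6]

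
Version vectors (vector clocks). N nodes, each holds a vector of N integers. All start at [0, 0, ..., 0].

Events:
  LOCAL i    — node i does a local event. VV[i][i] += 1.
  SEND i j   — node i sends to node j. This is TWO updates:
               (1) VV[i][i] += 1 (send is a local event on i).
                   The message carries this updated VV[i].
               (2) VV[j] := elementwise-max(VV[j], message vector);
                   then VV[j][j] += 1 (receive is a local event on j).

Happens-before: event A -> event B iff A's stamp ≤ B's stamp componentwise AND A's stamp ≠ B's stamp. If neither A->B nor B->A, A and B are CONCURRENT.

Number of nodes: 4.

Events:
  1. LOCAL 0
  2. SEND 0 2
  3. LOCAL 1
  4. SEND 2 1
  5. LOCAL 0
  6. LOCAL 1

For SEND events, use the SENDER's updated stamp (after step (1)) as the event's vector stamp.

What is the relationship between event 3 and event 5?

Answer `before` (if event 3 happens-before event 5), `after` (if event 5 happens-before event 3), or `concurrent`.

Answer: concurrent

Derivation:
Initial: VV[0]=[0, 0, 0, 0]
Initial: VV[1]=[0, 0, 0, 0]
Initial: VV[2]=[0, 0, 0, 0]
Initial: VV[3]=[0, 0, 0, 0]
Event 1: LOCAL 0: VV[0][0]++ -> VV[0]=[1, 0, 0, 0]
Event 2: SEND 0->2: VV[0][0]++ -> VV[0]=[2, 0, 0, 0], msg_vec=[2, 0, 0, 0]; VV[2]=max(VV[2],msg_vec) then VV[2][2]++ -> VV[2]=[2, 0, 1, 0]
Event 3: LOCAL 1: VV[1][1]++ -> VV[1]=[0, 1, 0, 0]
Event 4: SEND 2->1: VV[2][2]++ -> VV[2]=[2, 0, 2, 0], msg_vec=[2, 0, 2, 0]; VV[1]=max(VV[1],msg_vec) then VV[1][1]++ -> VV[1]=[2, 2, 2, 0]
Event 5: LOCAL 0: VV[0][0]++ -> VV[0]=[3, 0, 0, 0]
Event 6: LOCAL 1: VV[1][1]++ -> VV[1]=[2, 3, 2, 0]
Event 3 stamp: [0, 1, 0, 0]
Event 5 stamp: [3, 0, 0, 0]
[0, 1, 0, 0] <= [3, 0, 0, 0]? False
[3, 0, 0, 0] <= [0, 1, 0, 0]? False
Relation: concurrent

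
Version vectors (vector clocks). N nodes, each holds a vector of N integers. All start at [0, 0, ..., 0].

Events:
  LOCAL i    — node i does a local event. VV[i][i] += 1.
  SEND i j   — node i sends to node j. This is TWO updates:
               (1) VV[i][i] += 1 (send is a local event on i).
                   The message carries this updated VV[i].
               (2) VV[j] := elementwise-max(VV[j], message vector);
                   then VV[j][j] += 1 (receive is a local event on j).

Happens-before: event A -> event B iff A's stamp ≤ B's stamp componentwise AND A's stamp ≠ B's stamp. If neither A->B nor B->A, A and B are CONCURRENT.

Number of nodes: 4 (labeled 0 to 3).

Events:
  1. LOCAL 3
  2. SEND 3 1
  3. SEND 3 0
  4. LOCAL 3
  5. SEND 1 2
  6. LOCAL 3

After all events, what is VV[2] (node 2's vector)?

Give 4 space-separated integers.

Answer: 0 2 1 2

Derivation:
Initial: VV[0]=[0, 0, 0, 0]
Initial: VV[1]=[0, 0, 0, 0]
Initial: VV[2]=[0, 0, 0, 0]
Initial: VV[3]=[0, 0, 0, 0]
Event 1: LOCAL 3: VV[3][3]++ -> VV[3]=[0, 0, 0, 1]
Event 2: SEND 3->1: VV[3][3]++ -> VV[3]=[0, 0, 0, 2], msg_vec=[0, 0, 0, 2]; VV[1]=max(VV[1],msg_vec) then VV[1][1]++ -> VV[1]=[0, 1, 0, 2]
Event 3: SEND 3->0: VV[3][3]++ -> VV[3]=[0, 0, 0, 3], msg_vec=[0, 0, 0, 3]; VV[0]=max(VV[0],msg_vec) then VV[0][0]++ -> VV[0]=[1, 0, 0, 3]
Event 4: LOCAL 3: VV[3][3]++ -> VV[3]=[0, 0, 0, 4]
Event 5: SEND 1->2: VV[1][1]++ -> VV[1]=[0, 2, 0, 2], msg_vec=[0, 2, 0, 2]; VV[2]=max(VV[2],msg_vec) then VV[2][2]++ -> VV[2]=[0, 2, 1, 2]
Event 6: LOCAL 3: VV[3][3]++ -> VV[3]=[0, 0, 0, 5]
Final vectors: VV[0]=[1, 0, 0, 3]; VV[1]=[0, 2, 0, 2]; VV[2]=[0, 2, 1, 2]; VV[3]=[0, 0, 0, 5]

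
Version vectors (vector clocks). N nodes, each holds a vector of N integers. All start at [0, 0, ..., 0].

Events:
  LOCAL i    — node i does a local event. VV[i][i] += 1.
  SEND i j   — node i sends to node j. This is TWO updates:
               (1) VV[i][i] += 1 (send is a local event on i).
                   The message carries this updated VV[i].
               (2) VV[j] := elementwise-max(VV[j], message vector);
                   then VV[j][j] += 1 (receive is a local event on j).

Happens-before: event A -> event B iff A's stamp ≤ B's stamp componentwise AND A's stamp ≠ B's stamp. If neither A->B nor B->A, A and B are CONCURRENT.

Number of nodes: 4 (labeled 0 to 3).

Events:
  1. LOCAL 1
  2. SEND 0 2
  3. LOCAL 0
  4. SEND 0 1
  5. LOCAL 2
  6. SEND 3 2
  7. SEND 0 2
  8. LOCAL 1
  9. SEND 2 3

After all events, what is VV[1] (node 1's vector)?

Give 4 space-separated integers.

Initial: VV[0]=[0, 0, 0, 0]
Initial: VV[1]=[0, 0, 0, 0]
Initial: VV[2]=[0, 0, 0, 0]
Initial: VV[3]=[0, 0, 0, 0]
Event 1: LOCAL 1: VV[1][1]++ -> VV[1]=[0, 1, 0, 0]
Event 2: SEND 0->2: VV[0][0]++ -> VV[0]=[1, 0, 0, 0], msg_vec=[1, 0, 0, 0]; VV[2]=max(VV[2],msg_vec) then VV[2][2]++ -> VV[2]=[1, 0, 1, 0]
Event 3: LOCAL 0: VV[0][0]++ -> VV[0]=[2, 0, 0, 0]
Event 4: SEND 0->1: VV[0][0]++ -> VV[0]=[3, 0, 0, 0], msg_vec=[3, 0, 0, 0]; VV[1]=max(VV[1],msg_vec) then VV[1][1]++ -> VV[1]=[3, 2, 0, 0]
Event 5: LOCAL 2: VV[2][2]++ -> VV[2]=[1, 0, 2, 0]
Event 6: SEND 3->2: VV[3][3]++ -> VV[3]=[0, 0, 0, 1], msg_vec=[0, 0, 0, 1]; VV[2]=max(VV[2],msg_vec) then VV[2][2]++ -> VV[2]=[1, 0, 3, 1]
Event 7: SEND 0->2: VV[0][0]++ -> VV[0]=[4, 0, 0, 0], msg_vec=[4, 0, 0, 0]; VV[2]=max(VV[2],msg_vec) then VV[2][2]++ -> VV[2]=[4, 0, 4, 1]
Event 8: LOCAL 1: VV[1][1]++ -> VV[1]=[3, 3, 0, 0]
Event 9: SEND 2->3: VV[2][2]++ -> VV[2]=[4, 0, 5, 1], msg_vec=[4, 0, 5, 1]; VV[3]=max(VV[3],msg_vec) then VV[3][3]++ -> VV[3]=[4, 0, 5, 2]
Final vectors: VV[0]=[4, 0, 0, 0]; VV[1]=[3, 3, 0, 0]; VV[2]=[4, 0, 5, 1]; VV[3]=[4, 0, 5, 2]

Answer: 3 3 0 0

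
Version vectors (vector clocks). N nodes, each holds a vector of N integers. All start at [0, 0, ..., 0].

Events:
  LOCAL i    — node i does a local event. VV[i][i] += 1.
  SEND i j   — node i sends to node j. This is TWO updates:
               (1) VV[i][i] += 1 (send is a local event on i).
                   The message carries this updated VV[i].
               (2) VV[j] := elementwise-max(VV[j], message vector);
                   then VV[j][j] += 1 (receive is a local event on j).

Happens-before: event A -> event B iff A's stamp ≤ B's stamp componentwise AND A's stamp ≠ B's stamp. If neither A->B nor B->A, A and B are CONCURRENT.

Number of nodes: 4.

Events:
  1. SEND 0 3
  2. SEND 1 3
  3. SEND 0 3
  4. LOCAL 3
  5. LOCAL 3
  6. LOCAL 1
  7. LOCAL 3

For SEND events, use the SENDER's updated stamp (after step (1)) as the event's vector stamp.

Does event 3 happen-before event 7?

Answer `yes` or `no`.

Answer: yes

Derivation:
Initial: VV[0]=[0, 0, 0, 0]
Initial: VV[1]=[0, 0, 0, 0]
Initial: VV[2]=[0, 0, 0, 0]
Initial: VV[3]=[0, 0, 0, 0]
Event 1: SEND 0->3: VV[0][0]++ -> VV[0]=[1, 0, 0, 0], msg_vec=[1, 0, 0, 0]; VV[3]=max(VV[3],msg_vec) then VV[3][3]++ -> VV[3]=[1, 0, 0, 1]
Event 2: SEND 1->3: VV[1][1]++ -> VV[1]=[0, 1, 0, 0], msg_vec=[0, 1, 0, 0]; VV[3]=max(VV[3],msg_vec) then VV[3][3]++ -> VV[3]=[1, 1, 0, 2]
Event 3: SEND 0->3: VV[0][0]++ -> VV[0]=[2, 0, 0, 0], msg_vec=[2, 0, 0, 0]; VV[3]=max(VV[3],msg_vec) then VV[3][3]++ -> VV[3]=[2, 1, 0, 3]
Event 4: LOCAL 3: VV[3][3]++ -> VV[3]=[2, 1, 0, 4]
Event 5: LOCAL 3: VV[3][3]++ -> VV[3]=[2, 1, 0, 5]
Event 6: LOCAL 1: VV[1][1]++ -> VV[1]=[0, 2, 0, 0]
Event 7: LOCAL 3: VV[3][3]++ -> VV[3]=[2, 1, 0, 6]
Event 3 stamp: [2, 0, 0, 0]
Event 7 stamp: [2, 1, 0, 6]
[2, 0, 0, 0] <= [2, 1, 0, 6]? True. Equal? False. Happens-before: True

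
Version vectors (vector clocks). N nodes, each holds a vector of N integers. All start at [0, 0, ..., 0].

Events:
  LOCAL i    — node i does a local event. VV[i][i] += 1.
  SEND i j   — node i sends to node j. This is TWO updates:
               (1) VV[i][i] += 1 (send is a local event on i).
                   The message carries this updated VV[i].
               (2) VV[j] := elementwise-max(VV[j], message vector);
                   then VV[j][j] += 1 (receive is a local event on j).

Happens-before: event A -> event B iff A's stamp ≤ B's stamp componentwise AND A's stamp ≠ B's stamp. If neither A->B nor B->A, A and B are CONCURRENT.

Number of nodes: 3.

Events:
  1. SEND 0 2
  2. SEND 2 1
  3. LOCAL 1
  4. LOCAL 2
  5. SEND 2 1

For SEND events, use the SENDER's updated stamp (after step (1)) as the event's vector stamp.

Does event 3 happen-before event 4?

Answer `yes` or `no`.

Answer: no

Derivation:
Initial: VV[0]=[0, 0, 0]
Initial: VV[1]=[0, 0, 0]
Initial: VV[2]=[0, 0, 0]
Event 1: SEND 0->2: VV[0][0]++ -> VV[0]=[1, 0, 0], msg_vec=[1, 0, 0]; VV[2]=max(VV[2],msg_vec) then VV[2][2]++ -> VV[2]=[1, 0, 1]
Event 2: SEND 2->1: VV[2][2]++ -> VV[2]=[1, 0, 2], msg_vec=[1, 0, 2]; VV[1]=max(VV[1],msg_vec) then VV[1][1]++ -> VV[1]=[1, 1, 2]
Event 3: LOCAL 1: VV[1][1]++ -> VV[1]=[1, 2, 2]
Event 4: LOCAL 2: VV[2][2]++ -> VV[2]=[1, 0, 3]
Event 5: SEND 2->1: VV[2][2]++ -> VV[2]=[1, 0, 4], msg_vec=[1, 0, 4]; VV[1]=max(VV[1],msg_vec) then VV[1][1]++ -> VV[1]=[1, 3, 4]
Event 3 stamp: [1, 2, 2]
Event 4 stamp: [1, 0, 3]
[1, 2, 2] <= [1, 0, 3]? False. Equal? False. Happens-before: False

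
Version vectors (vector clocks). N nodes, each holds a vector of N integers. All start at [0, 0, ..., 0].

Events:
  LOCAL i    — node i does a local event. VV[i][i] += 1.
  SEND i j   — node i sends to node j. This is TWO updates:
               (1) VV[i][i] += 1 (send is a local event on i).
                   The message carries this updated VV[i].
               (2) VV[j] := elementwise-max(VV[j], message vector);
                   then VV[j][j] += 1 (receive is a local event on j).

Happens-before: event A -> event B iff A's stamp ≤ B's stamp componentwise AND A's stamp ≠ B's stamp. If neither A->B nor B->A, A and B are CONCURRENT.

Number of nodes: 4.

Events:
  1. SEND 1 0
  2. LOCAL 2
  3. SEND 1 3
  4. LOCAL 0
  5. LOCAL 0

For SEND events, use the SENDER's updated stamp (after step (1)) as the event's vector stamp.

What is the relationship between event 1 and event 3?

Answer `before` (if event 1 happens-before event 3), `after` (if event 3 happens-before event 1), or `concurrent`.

Answer: before

Derivation:
Initial: VV[0]=[0, 0, 0, 0]
Initial: VV[1]=[0, 0, 0, 0]
Initial: VV[2]=[0, 0, 0, 0]
Initial: VV[3]=[0, 0, 0, 0]
Event 1: SEND 1->0: VV[1][1]++ -> VV[1]=[0, 1, 0, 0], msg_vec=[0, 1, 0, 0]; VV[0]=max(VV[0],msg_vec) then VV[0][0]++ -> VV[0]=[1, 1, 0, 0]
Event 2: LOCAL 2: VV[2][2]++ -> VV[2]=[0, 0, 1, 0]
Event 3: SEND 1->3: VV[1][1]++ -> VV[1]=[0, 2, 0, 0], msg_vec=[0, 2, 0, 0]; VV[3]=max(VV[3],msg_vec) then VV[3][3]++ -> VV[3]=[0, 2, 0, 1]
Event 4: LOCAL 0: VV[0][0]++ -> VV[0]=[2, 1, 0, 0]
Event 5: LOCAL 0: VV[0][0]++ -> VV[0]=[3, 1, 0, 0]
Event 1 stamp: [0, 1, 0, 0]
Event 3 stamp: [0, 2, 0, 0]
[0, 1, 0, 0] <= [0, 2, 0, 0]? True
[0, 2, 0, 0] <= [0, 1, 0, 0]? False
Relation: before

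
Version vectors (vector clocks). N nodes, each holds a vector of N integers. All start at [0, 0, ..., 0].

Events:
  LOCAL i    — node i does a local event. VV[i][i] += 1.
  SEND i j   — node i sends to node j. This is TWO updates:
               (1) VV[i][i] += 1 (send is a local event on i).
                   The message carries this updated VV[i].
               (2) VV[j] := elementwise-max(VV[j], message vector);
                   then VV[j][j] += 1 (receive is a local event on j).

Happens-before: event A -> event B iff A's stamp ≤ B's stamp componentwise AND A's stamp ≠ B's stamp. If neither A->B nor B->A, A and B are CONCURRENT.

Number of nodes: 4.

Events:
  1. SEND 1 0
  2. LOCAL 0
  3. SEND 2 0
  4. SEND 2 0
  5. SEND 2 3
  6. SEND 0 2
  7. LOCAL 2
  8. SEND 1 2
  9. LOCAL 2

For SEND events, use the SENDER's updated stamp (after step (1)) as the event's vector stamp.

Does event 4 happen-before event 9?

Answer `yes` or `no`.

Answer: yes

Derivation:
Initial: VV[0]=[0, 0, 0, 0]
Initial: VV[1]=[0, 0, 0, 0]
Initial: VV[2]=[0, 0, 0, 0]
Initial: VV[3]=[0, 0, 0, 0]
Event 1: SEND 1->0: VV[1][1]++ -> VV[1]=[0, 1, 0, 0], msg_vec=[0, 1, 0, 0]; VV[0]=max(VV[0],msg_vec) then VV[0][0]++ -> VV[0]=[1, 1, 0, 0]
Event 2: LOCAL 0: VV[0][0]++ -> VV[0]=[2, 1, 0, 0]
Event 3: SEND 2->0: VV[2][2]++ -> VV[2]=[0, 0, 1, 0], msg_vec=[0, 0, 1, 0]; VV[0]=max(VV[0],msg_vec) then VV[0][0]++ -> VV[0]=[3, 1, 1, 0]
Event 4: SEND 2->0: VV[2][2]++ -> VV[2]=[0, 0, 2, 0], msg_vec=[0, 0, 2, 0]; VV[0]=max(VV[0],msg_vec) then VV[0][0]++ -> VV[0]=[4, 1, 2, 0]
Event 5: SEND 2->3: VV[2][2]++ -> VV[2]=[0, 0, 3, 0], msg_vec=[0, 0, 3, 0]; VV[3]=max(VV[3],msg_vec) then VV[3][3]++ -> VV[3]=[0, 0, 3, 1]
Event 6: SEND 0->2: VV[0][0]++ -> VV[0]=[5, 1, 2, 0], msg_vec=[5, 1, 2, 0]; VV[2]=max(VV[2],msg_vec) then VV[2][2]++ -> VV[2]=[5, 1, 4, 0]
Event 7: LOCAL 2: VV[2][2]++ -> VV[2]=[5, 1, 5, 0]
Event 8: SEND 1->2: VV[1][1]++ -> VV[1]=[0, 2, 0, 0], msg_vec=[0, 2, 0, 0]; VV[2]=max(VV[2],msg_vec) then VV[2][2]++ -> VV[2]=[5, 2, 6, 0]
Event 9: LOCAL 2: VV[2][2]++ -> VV[2]=[5, 2, 7, 0]
Event 4 stamp: [0, 0, 2, 0]
Event 9 stamp: [5, 2, 7, 0]
[0, 0, 2, 0] <= [5, 2, 7, 0]? True. Equal? False. Happens-before: True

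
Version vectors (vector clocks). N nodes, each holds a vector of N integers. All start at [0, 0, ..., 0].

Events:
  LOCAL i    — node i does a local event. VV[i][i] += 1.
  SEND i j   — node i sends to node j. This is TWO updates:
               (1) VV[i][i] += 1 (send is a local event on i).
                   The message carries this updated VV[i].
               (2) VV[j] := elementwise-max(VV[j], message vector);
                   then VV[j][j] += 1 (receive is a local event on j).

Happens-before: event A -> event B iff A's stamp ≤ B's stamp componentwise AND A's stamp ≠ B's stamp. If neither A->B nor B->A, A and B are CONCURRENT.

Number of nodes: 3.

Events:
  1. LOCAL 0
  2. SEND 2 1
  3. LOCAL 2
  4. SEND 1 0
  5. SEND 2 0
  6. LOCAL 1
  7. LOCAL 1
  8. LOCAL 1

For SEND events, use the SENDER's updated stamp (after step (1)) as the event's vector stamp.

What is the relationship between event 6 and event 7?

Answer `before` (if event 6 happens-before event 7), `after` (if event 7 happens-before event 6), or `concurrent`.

Answer: before

Derivation:
Initial: VV[0]=[0, 0, 0]
Initial: VV[1]=[0, 0, 0]
Initial: VV[2]=[0, 0, 0]
Event 1: LOCAL 0: VV[0][0]++ -> VV[0]=[1, 0, 0]
Event 2: SEND 2->1: VV[2][2]++ -> VV[2]=[0, 0, 1], msg_vec=[0, 0, 1]; VV[1]=max(VV[1],msg_vec) then VV[1][1]++ -> VV[1]=[0, 1, 1]
Event 3: LOCAL 2: VV[2][2]++ -> VV[2]=[0, 0, 2]
Event 4: SEND 1->0: VV[1][1]++ -> VV[1]=[0, 2, 1], msg_vec=[0, 2, 1]; VV[0]=max(VV[0],msg_vec) then VV[0][0]++ -> VV[0]=[2, 2, 1]
Event 5: SEND 2->0: VV[2][2]++ -> VV[2]=[0, 0, 3], msg_vec=[0, 0, 3]; VV[0]=max(VV[0],msg_vec) then VV[0][0]++ -> VV[0]=[3, 2, 3]
Event 6: LOCAL 1: VV[1][1]++ -> VV[1]=[0, 3, 1]
Event 7: LOCAL 1: VV[1][1]++ -> VV[1]=[0, 4, 1]
Event 8: LOCAL 1: VV[1][1]++ -> VV[1]=[0, 5, 1]
Event 6 stamp: [0, 3, 1]
Event 7 stamp: [0, 4, 1]
[0, 3, 1] <= [0, 4, 1]? True
[0, 4, 1] <= [0, 3, 1]? False
Relation: before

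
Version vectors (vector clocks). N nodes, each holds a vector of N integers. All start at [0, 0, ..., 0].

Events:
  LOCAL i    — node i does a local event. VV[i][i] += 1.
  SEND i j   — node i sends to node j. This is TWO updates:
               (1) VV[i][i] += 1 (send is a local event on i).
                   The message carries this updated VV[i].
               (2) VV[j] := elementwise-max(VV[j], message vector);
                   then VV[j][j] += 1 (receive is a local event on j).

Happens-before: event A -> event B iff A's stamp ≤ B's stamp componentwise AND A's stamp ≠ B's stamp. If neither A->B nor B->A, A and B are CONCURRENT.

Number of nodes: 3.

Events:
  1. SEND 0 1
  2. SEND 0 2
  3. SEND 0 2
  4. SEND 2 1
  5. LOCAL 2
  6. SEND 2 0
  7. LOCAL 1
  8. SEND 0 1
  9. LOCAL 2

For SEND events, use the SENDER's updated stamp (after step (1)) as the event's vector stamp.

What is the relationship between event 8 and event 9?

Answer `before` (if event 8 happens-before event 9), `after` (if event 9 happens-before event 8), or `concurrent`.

Answer: concurrent

Derivation:
Initial: VV[0]=[0, 0, 0]
Initial: VV[1]=[0, 0, 0]
Initial: VV[2]=[0, 0, 0]
Event 1: SEND 0->1: VV[0][0]++ -> VV[0]=[1, 0, 0], msg_vec=[1, 0, 0]; VV[1]=max(VV[1],msg_vec) then VV[1][1]++ -> VV[1]=[1, 1, 0]
Event 2: SEND 0->2: VV[0][0]++ -> VV[0]=[2, 0, 0], msg_vec=[2, 0, 0]; VV[2]=max(VV[2],msg_vec) then VV[2][2]++ -> VV[2]=[2, 0, 1]
Event 3: SEND 0->2: VV[0][0]++ -> VV[0]=[3, 0, 0], msg_vec=[3, 0, 0]; VV[2]=max(VV[2],msg_vec) then VV[2][2]++ -> VV[2]=[3, 0, 2]
Event 4: SEND 2->1: VV[2][2]++ -> VV[2]=[3, 0, 3], msg_vec=[3, 0, 3]; VV[1]=max(VV[1],msg_vec) then VV[1][1]++ -> VV[1]=[3, 2, 3]
Event 5: LOCAL 2: VV[2][2]++ -> VV[2]=[3, 0, 4]
Event 6: SEND 2->0: VV[2][2]++ -> VV[2]=[3, 0, 5], msg_vec=[3, 0, 5]; VV[0]=max(VV[0],msg_vec) then VV[0][0]++ -> VV[0]=[4, 0, 5]
Event 7: LOCAL 1: VV[1][1]++ -> VV[1]=[3, 3, 3]
Event 8: SEND 0->1: VV[0][0]++ -> VV[0]=[5, 0, 5], msg_vec=[5, 0, 5]; VV[1]=max(VV[1],msg_vec) then VV[1][1]++ -> VV[1]=[5, 4, 5]
Event 9: LOCAL 2: VV[2][2]++ -> VV[2]=[3, 0, 6]
Event 8 stamp: [5, 0, 5]
Event 9 stamp: [3, 0, 6]
[5, 0, 5] <= [3, 0, 6]? False
[3, 0, 6] <= [5, 0, 5]? False
Relation: concurrent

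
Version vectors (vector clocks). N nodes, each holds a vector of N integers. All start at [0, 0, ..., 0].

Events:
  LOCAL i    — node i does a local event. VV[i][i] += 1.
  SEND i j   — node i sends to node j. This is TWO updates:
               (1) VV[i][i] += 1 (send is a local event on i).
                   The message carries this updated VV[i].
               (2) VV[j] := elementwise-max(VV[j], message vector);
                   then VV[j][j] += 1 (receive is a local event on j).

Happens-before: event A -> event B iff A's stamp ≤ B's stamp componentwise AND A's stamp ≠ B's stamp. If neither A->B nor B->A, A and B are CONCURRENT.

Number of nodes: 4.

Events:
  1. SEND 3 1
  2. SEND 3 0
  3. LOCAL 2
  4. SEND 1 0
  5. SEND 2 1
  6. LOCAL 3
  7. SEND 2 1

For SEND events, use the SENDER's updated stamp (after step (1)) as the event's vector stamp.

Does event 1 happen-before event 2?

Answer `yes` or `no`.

Initial: VV[0]=[0, 0, 0, 0]
Initial: VV[1]=[0, 0, 0, 0]
Initial: VV[2]=[0, 0, 0, 0]
Initial: VV[3]=[0, 0, 0, 0]
Event 1: SEND 3->1: VV[3][3]++ -> VV[3]=[0, 0, 0, 1], msg_vec=[0, 0, 0, 1]; VV[1]=max(VV[1],msg_vec) then VV[1][1]++ -> VV[1]=[0, 1, 0, 1]
Event 2: SEND 3->0: VV[3][3]++ -> VV[3]=[0, 0, 0, 2], msg_vec=[0, 0, 0, 2]; VV[0]=max(VV[0],msg_vec) then VV[0][0]++ -> VV[0]=[1, 0, 0, 2]
Event 3: LOCAL 2: VV[2][2]++ -> VV[2]=[0, 0, 1, 0]
Event 4: SEND 1->0: VV[1][1]++ -> VV[1]=[0, 2, 0, 1], msg_vec=[0, 2, 0, 1]; VV[0]=max(VV[0],msg_vec) then VV[0][0]++ -> VV[0]=[2, 2, 0, 2]
Event 5: SEND 2->1: VV[2][2]++ -> VV[2]=[0, 0, 2, 0], msg_vec=[0, 0, 2, 0]; VV[1]=max(VV[1],msg_vec) then VV[1][1]++ -> VV[1]=[0, 3, 2, 1]
Event 6: LOCAL 3: VV[3][3]++ -> VV[3]=[0, 0, 0, 3]
Event 7: SEND 2->1: VV[2][2]++ -> VV[2]=[0, 0, 3, 0], msg_vec=[0, 0, 3, 0]; VV[1]=max(VV[1],msg_vec) then VV[1][1]++ -> VV[1]=[0, 4, 3, 1]
Event 1 stamp: [0, 0, 0, 1]
Event 2 stamp: [0, 0, 0, 2]
[0, 0, 0, 1] <= [0, 0, 0, 2]? True. Equal? False. Happens-before: True

Answer: yes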